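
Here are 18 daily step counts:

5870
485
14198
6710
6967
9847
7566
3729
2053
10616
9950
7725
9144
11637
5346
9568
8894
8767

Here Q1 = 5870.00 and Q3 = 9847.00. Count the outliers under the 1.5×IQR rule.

0

IQR = 3977.00; fences at 5870.00 − 5965.50 = -95.50 and 9847.00 + 5965.50 = 15812.50.
Every value lies within the cutoffs.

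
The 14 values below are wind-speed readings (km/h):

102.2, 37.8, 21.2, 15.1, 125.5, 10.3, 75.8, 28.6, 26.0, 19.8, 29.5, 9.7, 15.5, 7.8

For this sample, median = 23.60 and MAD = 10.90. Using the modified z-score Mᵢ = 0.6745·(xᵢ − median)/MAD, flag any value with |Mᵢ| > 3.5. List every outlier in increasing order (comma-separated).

|Mᵢ| > 3.5 ⇔ |xᵢ − 23.60| > 3.5·10.90/0.6745 = 56.56.
So outliers lie outside [-32.96, 80.16].
102.2: M = 4.86 → outlier.
125.5: M = 6.31 → outlier.

102.2, 125.5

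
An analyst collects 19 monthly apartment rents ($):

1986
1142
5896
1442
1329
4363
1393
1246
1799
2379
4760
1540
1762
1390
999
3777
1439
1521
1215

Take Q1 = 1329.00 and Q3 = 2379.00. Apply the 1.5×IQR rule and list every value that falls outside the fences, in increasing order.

4363, 4760, 5896

IQR = Q3 − Q1 = 2379.00 − 1329.00 = 1050.00.
Lower fence = Q1 − 1.5·IQR = 1329.00 − 1575.00 = -246.00.
Upper fence = Q3 + 1.5·IQR = 2379.00 + 1575.00 = 3954.00.
4363 > 3954.00 → outlier.
4760 > 3954.00 → outlier.
5896 > 3954.00 → outlier.
All remaining values lie within [-246.00, 3954.00].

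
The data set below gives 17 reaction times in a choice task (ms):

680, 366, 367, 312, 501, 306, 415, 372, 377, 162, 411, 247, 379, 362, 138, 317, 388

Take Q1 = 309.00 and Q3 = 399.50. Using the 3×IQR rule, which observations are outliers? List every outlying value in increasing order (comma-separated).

IQR = Q3 − Q1 = 399.50 − 309.00 = 90.50.
Lower fence = Q1 − 3·IQR = 309.00 − 271.50 = 37.50.
Upper fence = Q3 + 3·IQR = 399.50 + 271.50 = 671.00.
680 > 671.00 → outlier.
All remaining values lie within [37.50, 671.00].

680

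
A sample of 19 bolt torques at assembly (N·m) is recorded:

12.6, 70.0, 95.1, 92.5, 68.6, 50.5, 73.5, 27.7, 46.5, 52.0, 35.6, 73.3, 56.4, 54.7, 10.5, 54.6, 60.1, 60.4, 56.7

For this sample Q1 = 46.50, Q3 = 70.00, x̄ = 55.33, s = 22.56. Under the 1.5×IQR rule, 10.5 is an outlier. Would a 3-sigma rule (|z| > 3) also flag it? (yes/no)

no

z = (10.5 − 55.33) / 22.56 = -1.99.
|z| = 1.99 ≤ 3.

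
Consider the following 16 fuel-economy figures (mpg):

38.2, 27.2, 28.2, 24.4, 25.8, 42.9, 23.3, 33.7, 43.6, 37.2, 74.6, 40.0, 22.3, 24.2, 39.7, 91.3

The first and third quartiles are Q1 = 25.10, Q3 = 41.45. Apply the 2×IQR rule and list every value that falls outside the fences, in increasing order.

74.6, 91.3

IQR = Q3 − Q1 = 41.45 − 25.10 = 16.35.
Lower fence = Q1 − 2·IQR = 25.10 − 32.70 = -7.60.
Upper fence = Q3 + 2·IQR = 41.45 + 32.70 = 74.15.
74.6 > 74.15 → outlier.
91.3 > 74.15 → outlier.
All remaining values lie within [-7.60, 74.15].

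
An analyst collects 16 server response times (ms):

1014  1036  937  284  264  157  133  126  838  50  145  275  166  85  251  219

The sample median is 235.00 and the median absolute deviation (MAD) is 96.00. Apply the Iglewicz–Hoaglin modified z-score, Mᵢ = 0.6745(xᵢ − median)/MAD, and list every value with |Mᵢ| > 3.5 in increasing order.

|Mᵢ| > 3.5 ⇔ |xᵢ − 235.00| > 3.5·96.00/0.6745 = 498.15.
So outliers lie outside [-263.15, 733.15].
838: M = 4.24 → outlier.
937: M = 4.93 → outlier.
1014: M = 5.47 → outlier.
1036: M = 5.63 → outlier.

838, 937, 1014, 1036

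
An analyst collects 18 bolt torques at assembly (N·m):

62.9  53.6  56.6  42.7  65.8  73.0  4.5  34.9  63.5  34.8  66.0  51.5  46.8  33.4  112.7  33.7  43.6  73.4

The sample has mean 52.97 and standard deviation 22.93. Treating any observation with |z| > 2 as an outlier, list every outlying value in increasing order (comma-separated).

4.5, 112.7

Cutoffs at x̄ ± 2s: 52.97 ± 2·22.93 = [7.11, 98.83].
4.5: z = -2.11, |z| > 2 → outlier.
112.7: z = 2.60, |z| > 2 → outlier.
Every other value lies within [7.11, 98.83].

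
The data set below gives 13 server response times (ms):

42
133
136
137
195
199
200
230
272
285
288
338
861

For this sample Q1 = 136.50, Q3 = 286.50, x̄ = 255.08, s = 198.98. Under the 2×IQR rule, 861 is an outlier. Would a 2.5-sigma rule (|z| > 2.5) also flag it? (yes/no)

z = (861 − 255.08) / 198.98 = 3.05.
|z| = 3.05 > 2.5.

yes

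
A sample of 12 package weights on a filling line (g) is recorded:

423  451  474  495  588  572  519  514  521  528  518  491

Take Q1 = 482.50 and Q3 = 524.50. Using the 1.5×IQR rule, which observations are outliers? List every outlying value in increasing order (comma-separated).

IQR = Q3 − Q1 = 524.50 − 482.50 = 42.00.
Lower fence = Q1 − 1.5·IQR = 482.50 − 63.00 = 419.50.
Upper fence = Q3 + 1.5·IQR = 524.50 + 63.00 = 587.50.
588 > 587.50 → outlier.
All remaining values lie within [419.50, 587.50].

588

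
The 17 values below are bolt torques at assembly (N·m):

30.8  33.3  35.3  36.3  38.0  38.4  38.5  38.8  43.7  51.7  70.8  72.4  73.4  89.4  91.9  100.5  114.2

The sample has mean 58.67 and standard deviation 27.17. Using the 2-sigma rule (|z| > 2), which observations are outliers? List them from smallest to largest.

114.2

Cutoffs at x̄ ± 2s: 58.67 ± 2·27.17 = [4.33, 113.01].
114.2: z = 2.04, |z| > 2 → outlier.
Every other value lies within [4.33, 113.01].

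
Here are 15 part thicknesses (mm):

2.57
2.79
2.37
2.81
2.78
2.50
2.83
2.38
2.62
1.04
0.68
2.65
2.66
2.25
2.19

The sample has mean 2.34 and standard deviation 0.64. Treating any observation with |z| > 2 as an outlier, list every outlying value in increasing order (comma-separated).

0.68, 1.04

Cutoffs at x̄ ± 2s: 2.34 ± 2·0.64 = [1.06, 3.62].
0.68: z = -2.59, |z| > 2 → outlier.
1.04: z = -2.03, |z| > 2 → outlier.
Every other value lies within [1.06, 3.62].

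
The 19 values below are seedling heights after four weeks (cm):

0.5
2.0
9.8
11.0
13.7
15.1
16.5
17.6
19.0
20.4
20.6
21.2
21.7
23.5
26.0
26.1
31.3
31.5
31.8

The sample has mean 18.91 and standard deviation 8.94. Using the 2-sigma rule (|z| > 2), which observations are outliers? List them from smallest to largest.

Cutoffs at x̄ ± 2s: 18.91 ± 2·8.94 = [1.03, 36.79].
0.5: z = -2.06, |z| > 2 → outlier.
Every other value lies within [1.03, 36.79].

0.5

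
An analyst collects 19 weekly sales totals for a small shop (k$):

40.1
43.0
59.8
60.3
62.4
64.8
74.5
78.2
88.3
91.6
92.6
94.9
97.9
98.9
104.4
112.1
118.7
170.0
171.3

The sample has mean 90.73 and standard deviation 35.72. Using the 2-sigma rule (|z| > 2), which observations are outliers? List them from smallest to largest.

Cutoffs at x̄ ± 2s: 90.73 ± 2·35.72 = [19.29, 162.17].
170.0: z = 2.22, |z| > 2 → outlier.
171.3: z = 2.26, |z| > 2 → outlier.
Every other value lies within [19.29, 162.17].

170.0, 171.3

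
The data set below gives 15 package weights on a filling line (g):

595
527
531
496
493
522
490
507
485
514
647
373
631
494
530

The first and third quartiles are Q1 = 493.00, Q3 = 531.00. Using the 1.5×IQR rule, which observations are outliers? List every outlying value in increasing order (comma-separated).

373, 595, 631, 647

IQR = Q3 − Q1 = 531.00 − 493.00 = 38.00.
Lower fence = Q1 − 1.5·IQR = 493.00 − 57.00 = 436.00.
Upper fence = Q3 + 1.5·IQR = 531.00 + 57.00 = 588.00.
373 < 436.00 → outlier.
595 > 588.00 → outlier.
631 > 588.00 → outlier.
647 > 588.00 → outlier.
All remaining values lie within [436.00, 588.00].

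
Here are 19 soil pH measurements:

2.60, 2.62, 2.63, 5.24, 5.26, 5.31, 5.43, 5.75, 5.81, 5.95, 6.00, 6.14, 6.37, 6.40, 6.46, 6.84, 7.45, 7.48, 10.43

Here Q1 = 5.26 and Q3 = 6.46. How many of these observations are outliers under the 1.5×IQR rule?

IQR = 1.20; fences at 5.26 − 1.80 = 3.46 and 6.46 + 1.80 = 8.26.
Outside the cutoffs: 2.60, 2.62, 2.63, 10.43.

4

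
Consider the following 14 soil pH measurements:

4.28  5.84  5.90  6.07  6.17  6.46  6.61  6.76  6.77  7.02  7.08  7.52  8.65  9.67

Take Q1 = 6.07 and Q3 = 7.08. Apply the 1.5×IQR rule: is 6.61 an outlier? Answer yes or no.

IQR = Q3 − Q1 = 7.08 − 6.07 = 1.01.
Lower fence = Q1 − 1.5·IQR = 6.07 − 1.515 = 4.555.
Upper fence = Q3 + 1.5·IQR = 7.08 + 1.515 = 8.595.
6.61 lies within [4.555, 8.595].

no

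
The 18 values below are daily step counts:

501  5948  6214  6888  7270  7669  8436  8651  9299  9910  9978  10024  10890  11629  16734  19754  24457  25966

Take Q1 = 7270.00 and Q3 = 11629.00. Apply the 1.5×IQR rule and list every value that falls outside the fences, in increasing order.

501, 19754, 24457, 25966

IQR = Q3 − Q1 = 11629.00 − 7270.00 = 4359.00.
Lower fence = Q1 − 1.5·IQR = 7270.00 − 6538.50 = 731.50.
Upper fence = Q3 + 1.5·IQR = 11629.00 + 6538.50 = 18167.50.
501 < 731.50 → outlier.
19754 > 18167.50 → outlier.
24457 > 18167.50 → outlier.
25966 > 18167.50 → outlier.
All remaining values lie within [731.50, 18167.50].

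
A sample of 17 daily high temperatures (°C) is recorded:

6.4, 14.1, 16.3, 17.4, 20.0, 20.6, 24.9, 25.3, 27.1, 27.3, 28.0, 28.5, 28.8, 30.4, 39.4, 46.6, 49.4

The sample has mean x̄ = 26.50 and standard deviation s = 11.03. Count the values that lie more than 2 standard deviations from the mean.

1

Cutoffs: x̄ ± 2s = [4.44, 48.56].
Outside the cutoffs: 49.4.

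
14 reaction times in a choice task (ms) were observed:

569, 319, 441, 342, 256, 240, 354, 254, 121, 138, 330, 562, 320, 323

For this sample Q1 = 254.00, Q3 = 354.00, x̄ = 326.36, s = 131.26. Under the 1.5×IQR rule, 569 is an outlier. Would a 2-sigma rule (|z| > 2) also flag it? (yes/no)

no

z = (569 − 326.36) / 131.26 = 1.85.
|z| = 1.85 ≤ 2.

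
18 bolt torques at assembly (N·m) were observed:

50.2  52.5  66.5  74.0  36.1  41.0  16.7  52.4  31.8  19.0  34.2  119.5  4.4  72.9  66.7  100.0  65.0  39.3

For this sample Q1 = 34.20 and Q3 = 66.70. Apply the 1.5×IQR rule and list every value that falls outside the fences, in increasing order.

IQR = Q3 − Q1 = 66.70 − 34.20 = 32.50.
Lower fence = Q1 − 1.5·IQR = 34.20 − 48.75 = -14.55.
Upper fence = Q3 + 1.5·IQR = 66.70 + 48.75 = 115.45.
119.5 > 115.45 → outlier.
All remaining values lie within [-14.55, 115.45].

119.5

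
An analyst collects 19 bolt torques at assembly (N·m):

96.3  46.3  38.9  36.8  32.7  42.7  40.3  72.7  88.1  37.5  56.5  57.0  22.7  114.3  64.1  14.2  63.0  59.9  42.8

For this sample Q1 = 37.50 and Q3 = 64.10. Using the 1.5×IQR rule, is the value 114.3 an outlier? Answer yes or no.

IQR = Q3 − Q1 = 64.10 − 37.50 = 26.60.
Lower fence = Q1 − 1.5·IQR = 37.50 − 39.90 = -2.40.
Upper fence = Q3 + 1.5·IQR = 64.10 + 39.90 = 104.00.
114.3 lies above the upper fence.

yes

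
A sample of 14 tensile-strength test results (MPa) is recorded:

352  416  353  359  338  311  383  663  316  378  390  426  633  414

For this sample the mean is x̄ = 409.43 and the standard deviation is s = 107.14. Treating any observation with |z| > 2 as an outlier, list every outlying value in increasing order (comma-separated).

633, 663

Cutoffs at x̄ ± 2s: 409.43 ± 2·107.14 = [195.15, 623.71].
633: z = 2.09, |z| > 2 → outlier.
663: z = 2.37, |z| > 2 → outlier.
Every other value lies within [195.15, 623.71].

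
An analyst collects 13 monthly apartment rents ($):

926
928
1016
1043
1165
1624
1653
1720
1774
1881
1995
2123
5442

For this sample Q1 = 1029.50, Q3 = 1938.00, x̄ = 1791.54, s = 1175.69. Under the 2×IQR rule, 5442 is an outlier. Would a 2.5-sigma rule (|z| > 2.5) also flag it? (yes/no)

yes

z = (5442 − 1791.54) / 1175.69 = 3.10.
|z| = 3.10 > 2.5.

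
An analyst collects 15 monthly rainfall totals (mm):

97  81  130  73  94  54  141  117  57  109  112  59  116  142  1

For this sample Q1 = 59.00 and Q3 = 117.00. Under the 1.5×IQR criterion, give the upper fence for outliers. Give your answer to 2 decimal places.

IQR = Q3 − Q1 = 117.00 − 59.00 = 58.00.
Lower fence = Q1 − 1.5·IQR = 59.00 − 87.00 = -28.00.
Upper fence = Q3 + 1.5·IQR = 117.00 + 87.00 = 204.00.

204.00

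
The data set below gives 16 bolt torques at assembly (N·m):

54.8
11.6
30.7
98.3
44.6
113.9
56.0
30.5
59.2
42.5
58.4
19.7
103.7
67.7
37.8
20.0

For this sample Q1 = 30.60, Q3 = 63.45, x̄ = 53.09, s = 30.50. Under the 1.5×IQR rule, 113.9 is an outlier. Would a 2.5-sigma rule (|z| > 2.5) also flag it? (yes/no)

no

z = (113.9 − 53.09) / 30.50 = 1.99.
|z| = 1.99 ≤ 2.5.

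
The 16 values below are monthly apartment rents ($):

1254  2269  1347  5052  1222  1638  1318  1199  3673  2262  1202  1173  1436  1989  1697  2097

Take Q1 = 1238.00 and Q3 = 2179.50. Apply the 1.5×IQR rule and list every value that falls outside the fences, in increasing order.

IQR = Q3 − Q1 = 2179.50 − 1238.00 = 941.50.
Lower fence = Q1 − 1.5·IQR = 1238.00 − 1412.25 = -174.25.
Upper fence = Q3 + 1.5·IQR = 2179.50 + 1412.25 = 3591.75.
3673 > 3591.75 → outlier.
5052 > 3591.75 → outlier.
All remaining values lie within [-174.25, 3591.75].

3673, 5052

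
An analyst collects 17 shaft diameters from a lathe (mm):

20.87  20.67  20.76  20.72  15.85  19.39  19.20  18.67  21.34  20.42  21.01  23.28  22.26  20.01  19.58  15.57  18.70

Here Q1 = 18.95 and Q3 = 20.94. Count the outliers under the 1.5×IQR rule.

2

IQR = 1.99; fences at 18.95 − 2.985 = 15.965 and 20.94 + 2.985 = 23.925.
Outside the cutoffs: 15.57, 15.85.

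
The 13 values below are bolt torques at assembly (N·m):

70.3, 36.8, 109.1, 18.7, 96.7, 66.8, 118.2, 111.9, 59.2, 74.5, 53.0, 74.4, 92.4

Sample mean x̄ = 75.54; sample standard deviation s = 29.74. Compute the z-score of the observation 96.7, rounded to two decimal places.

0.71

z = (96.7 − 75.54) / 29.74 = 0.71.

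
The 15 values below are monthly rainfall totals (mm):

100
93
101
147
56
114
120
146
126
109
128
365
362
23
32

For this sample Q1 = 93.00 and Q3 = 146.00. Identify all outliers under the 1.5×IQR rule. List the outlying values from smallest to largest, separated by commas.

IQR = Q3 − Q1 = 146.00 − 93.00 = 53.00.
Lower fence = Q1 − 1.5·IQR = 93.00 − 79.50 = 13.50.
Upper fence = Q3 + 1.5·IQR = 146.00 + 79.50 = 225.50.
362 > 225.50 → outlier.
365 > 225.50 → outlier.
All remaining values lie within [13.50, 225.50].

362, 365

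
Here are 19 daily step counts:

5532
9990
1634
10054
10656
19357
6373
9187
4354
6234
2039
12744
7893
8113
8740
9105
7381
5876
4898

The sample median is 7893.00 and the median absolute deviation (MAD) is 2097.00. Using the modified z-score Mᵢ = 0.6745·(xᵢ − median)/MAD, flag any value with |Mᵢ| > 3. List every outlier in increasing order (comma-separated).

|Mᵢ| > 3 ⇔ |xᵢ − 7893.00| > 3·2097.00/0.6745 = 9326.91.
So outliers lie outside [-1433.91, 17219.91].
19357: M = 3.69 → outlier.

19357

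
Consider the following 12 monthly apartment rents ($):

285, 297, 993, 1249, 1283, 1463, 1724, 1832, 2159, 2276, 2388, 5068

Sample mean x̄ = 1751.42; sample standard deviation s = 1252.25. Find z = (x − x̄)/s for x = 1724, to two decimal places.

z = (1724 − 1751.42) / 1252.25 = -0.02.

-0.02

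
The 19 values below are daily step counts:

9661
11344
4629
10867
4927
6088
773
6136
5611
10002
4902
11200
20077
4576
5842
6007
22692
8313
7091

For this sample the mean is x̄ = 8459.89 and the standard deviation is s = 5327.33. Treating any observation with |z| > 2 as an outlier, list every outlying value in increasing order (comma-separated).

20077, 22692

Cutoffs at x̄ ± 2s: 8459.89 ± 2·5327.33 = [-2194.77, 19114.55].
20077: z = 2.18, |z| > 2 → outlier.
22692: z = 2.67, |z| > 2 → outlier.
Every other value lies within [-2194.77, 19114.55].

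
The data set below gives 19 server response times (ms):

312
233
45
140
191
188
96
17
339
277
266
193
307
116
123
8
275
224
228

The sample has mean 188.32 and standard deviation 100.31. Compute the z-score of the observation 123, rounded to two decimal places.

-0.65

z = (123 − 188.32) / 100.31 = -0.65.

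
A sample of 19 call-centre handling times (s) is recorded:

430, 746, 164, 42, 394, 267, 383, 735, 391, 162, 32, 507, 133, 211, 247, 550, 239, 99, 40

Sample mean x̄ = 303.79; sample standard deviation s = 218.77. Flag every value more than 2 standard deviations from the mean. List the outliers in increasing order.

746

Cutoffs at x̄ ± 2s: 303.79 ± 2·218.77 = [-133.75, 741.33].
746: z = 2.02, |z| > 2 → outlier.
Every other value lies within [-133.75, 741.33].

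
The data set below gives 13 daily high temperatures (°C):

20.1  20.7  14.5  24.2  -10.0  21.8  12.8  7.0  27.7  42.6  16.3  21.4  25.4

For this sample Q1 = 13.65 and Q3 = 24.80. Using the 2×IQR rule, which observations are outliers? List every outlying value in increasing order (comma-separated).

-10.0

IQR = Q3 − Q1 = 24.80 − 13.65 = 11.15.
Lower fence = Q1 − 2·IQR = 13.65 − 22.30 = -8.65.
Upper fence = Q3 + 2·IQR = 24.80 + 22.30 = 47.10.
-10.0 < -8.65 → outlier.
All remaining values lie within [-8.65, 47.10].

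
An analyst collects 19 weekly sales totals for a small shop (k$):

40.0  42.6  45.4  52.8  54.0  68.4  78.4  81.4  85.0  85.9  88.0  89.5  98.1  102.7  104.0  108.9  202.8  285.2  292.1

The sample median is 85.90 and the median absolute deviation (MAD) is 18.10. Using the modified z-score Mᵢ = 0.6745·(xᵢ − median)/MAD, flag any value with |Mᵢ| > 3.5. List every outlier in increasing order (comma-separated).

|Mᵢ| > 3.5 ⇔ |xᵢ − 85.90| > 3.5·18.10/0.6745 = 93.92.
So outliers lie outside [-8.02, 179.82].
202.8: M = 4.36 → outlier.
285.2: M = 7.43 → outlier.
292.1: M = 7.68 → outlier.

202.8, 285.2, 292.1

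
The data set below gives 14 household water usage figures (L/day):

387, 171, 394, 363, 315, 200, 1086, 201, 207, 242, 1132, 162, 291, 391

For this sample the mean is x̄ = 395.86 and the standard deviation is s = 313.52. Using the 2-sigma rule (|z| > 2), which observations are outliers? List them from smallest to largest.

Cutoffs at x̄ ± 2s: 395.86 ± 2·313.52 = [-231.18, 1022.90].
1086: z = 2.20, |z| > 2 → outlier.
1132: z = 2.35, |z| > 2 → outlier.
Every other value lies within [-231.18, 1022.90].

1086, 1132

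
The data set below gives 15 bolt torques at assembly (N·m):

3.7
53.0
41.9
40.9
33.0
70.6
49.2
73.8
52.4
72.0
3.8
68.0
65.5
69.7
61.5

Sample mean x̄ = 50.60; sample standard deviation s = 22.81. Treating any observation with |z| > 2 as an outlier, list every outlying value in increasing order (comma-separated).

3.7, 3.8

Cutoffs at x̄ ± 2s: 50.60 ± 2·22.81 = [4.98, 96.22].
3.7: z = -2.06, |z| > 2 → outlier.
3.8: z = -2.05, |z| > 2 → outlier.
Every other value lies within [4.98, 96.22].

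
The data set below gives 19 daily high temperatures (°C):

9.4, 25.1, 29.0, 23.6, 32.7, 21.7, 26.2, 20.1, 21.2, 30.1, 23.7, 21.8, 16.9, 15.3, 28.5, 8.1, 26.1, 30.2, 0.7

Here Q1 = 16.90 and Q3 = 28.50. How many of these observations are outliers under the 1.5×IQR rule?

IQR = 11.60; fences at 16.90 − 17.40 = -0.50 and 28.50 + 17.40 = 45.90.
Every value lies within the cutoffs.

0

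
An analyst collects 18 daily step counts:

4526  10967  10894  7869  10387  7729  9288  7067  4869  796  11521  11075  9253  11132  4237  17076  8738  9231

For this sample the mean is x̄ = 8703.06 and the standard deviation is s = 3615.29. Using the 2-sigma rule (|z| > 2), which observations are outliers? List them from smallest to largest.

796, 17076

Cutoffs at x̄ ± 2s: 8703.06 ± 2·3615.29 = [1472.48, 15933.64].
796: z = -2.19, |z| > 2 → outlier.
17076: z = 2.32, |z| > 2 → outlier.
Every other value lies within [1472.48, 15933.64].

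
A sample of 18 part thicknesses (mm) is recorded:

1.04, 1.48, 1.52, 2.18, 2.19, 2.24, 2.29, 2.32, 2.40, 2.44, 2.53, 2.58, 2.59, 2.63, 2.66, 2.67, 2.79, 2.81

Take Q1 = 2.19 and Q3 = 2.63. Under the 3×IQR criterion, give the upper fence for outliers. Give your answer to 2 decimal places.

IQR = Q3 − Q1 = 2.63 − 2.19 = 0.44.
Lower fence = Q1 − 3·IQR = 2.19 − 1.32 = 0.87.
Upper fence = Q3 + 3·IQR = 2.63 + 1.32 = 3.95.

3.95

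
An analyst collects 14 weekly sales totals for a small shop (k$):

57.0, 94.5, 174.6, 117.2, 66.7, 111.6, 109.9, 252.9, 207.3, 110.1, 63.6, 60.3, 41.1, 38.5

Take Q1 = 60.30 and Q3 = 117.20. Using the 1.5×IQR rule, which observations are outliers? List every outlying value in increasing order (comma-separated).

207.3, 252.9

IQR = Q3 − Q1 = 117.20 − 60.30 = 56.90.
Lower fence = Q1 − 1.5·IQR = 60.30 − 85.35 = -25.05.
Upper fence = Q3 + 1.5·IQR = 117.20 + 85.35 = 202.55.
207.3 > 202.55 → outlier.
252.9 > 202.55 → outlier.
All remaining values lie within [-25.05, 202.55].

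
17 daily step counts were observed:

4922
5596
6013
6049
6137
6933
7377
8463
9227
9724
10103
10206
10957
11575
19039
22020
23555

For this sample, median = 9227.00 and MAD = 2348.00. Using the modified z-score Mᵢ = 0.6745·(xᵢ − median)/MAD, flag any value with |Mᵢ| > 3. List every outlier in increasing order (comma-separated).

22020, 23555

|Mᵢ| > 3 ⇔ |xᵢ − 9227.00| > 3·2348.00/0.6745 = 10443.29.
So outliers lie outside [-1216.29, 19670.29].
22020: M = 3.67 → outlier.
23555: M = 4.12 → outlier.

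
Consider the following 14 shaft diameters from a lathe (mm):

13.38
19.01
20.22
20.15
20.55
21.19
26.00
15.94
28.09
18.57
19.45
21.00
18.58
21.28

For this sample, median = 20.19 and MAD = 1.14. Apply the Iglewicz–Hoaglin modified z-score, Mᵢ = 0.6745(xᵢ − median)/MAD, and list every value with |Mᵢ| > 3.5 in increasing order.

13.38, 28.09

|Mᵢ| > 3.5 ⇔ |xᵢ − 20.19| > 3.5·1.14/0.6745 = 5.92.
So outliers lie outside [14.27, 26.11].
13.38: M = -4.03 → outlier.
28.09: M = 4.67 → outlier.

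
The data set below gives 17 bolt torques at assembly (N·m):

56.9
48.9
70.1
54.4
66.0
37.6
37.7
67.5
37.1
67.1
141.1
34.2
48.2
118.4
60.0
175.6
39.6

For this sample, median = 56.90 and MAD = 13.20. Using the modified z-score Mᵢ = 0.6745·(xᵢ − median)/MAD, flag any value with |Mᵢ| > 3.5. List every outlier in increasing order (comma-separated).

141.1, 175.6

|Mᵢ| > 3.5 ⇔ |xᵢ − 56.90| > 3.5·13.20/0.6745 = 68.50.
So outliers lie outside [-11.60, 125.40].
141.1: M = 4.30 → outlier.
175.6: M = 6.07 → outlier.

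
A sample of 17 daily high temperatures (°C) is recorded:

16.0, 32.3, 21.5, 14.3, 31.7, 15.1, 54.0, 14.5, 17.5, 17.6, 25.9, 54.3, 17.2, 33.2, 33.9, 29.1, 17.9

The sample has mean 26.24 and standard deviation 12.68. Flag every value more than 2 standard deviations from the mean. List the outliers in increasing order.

54.0, 54.3

Cutoffs at x̄ ± 2s: 26.24 ± 2·12.68 = [0.88, 51.60].
54.0: z = 2.19, |z| > 2 → outlier.
54.3: z = 2.21, |z| > 2 → outlier.
Every other value lies within [0.88, 51.60].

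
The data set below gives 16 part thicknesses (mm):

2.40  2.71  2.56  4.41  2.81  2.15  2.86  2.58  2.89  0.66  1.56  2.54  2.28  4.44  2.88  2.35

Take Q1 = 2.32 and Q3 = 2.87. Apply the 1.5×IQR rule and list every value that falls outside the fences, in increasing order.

0.66, 4.41, 4.44

IQR = Q3 − Q1 = 2.87 − 2.32 = 0.55.
Lower fence = Q1 − 1.5·IQR = 2.32 − 0.825 = 1.495.
Upper fence = Q3 + 1.5·IQR = 2.87 + 0.825 = 3.695.
0.66 < 1.495 → outlier.
4.41 > 3.695 → outlier.
4.44 > 3.695 → outlier.
All remaining values lie within [1.495, 3.695].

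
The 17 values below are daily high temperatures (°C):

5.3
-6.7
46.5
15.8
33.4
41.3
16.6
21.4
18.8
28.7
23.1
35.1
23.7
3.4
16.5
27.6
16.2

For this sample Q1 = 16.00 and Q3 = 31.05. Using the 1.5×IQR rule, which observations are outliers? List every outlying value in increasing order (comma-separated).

-6.7

IQR = Q3 − Q1 = 31.05 − 16.00 = 15.05.
Lower fence = Q1 − 1.5·IQR = 16.00 − 22.575 = -6.575.
Upper fence = Q3 + 1.5·IQR = 31.05 + 22.575 = 53.625.
-6.7 < -6.575 → outlier.
All remaining values lie within [-6.575, 53.625].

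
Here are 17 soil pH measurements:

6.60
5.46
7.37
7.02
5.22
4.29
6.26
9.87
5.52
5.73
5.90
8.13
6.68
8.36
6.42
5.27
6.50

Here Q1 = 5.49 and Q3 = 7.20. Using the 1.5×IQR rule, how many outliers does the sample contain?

IQR = 1.71; fences at 5.49 − 2.565 = 2.925 and 7.20 + 2.565 = 9.765.
Outside the cutoffs: 9.87.

1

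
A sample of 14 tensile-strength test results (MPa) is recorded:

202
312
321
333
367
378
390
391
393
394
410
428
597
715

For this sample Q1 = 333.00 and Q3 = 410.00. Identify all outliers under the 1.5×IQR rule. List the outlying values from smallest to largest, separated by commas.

202, 597, 715

IQR = Q3 − Q1 = 410.00 − 333.00 = 77.00.
Lower fence = Q1 − 1.5·IQR = 333.00 − 115.50 = 217.50.
Upper fence = Q3 + 1.5·IQR = 410.00 + 115.50 = 525.50.
202 < 217.50 → outlier.
597 > 525.50 → outlier.
715 > 525.50 → outlier.
All remaining values lie within [217.50, 525.50].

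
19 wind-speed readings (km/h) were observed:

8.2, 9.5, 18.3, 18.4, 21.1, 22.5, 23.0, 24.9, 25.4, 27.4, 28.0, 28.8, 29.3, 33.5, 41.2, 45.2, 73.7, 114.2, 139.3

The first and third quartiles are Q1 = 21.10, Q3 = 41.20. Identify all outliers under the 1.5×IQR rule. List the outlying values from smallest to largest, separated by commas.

IQR = Q3 − Q1 = 41.20 − 21.10 = 20.10.
Lower fence = Q1 − 1.5·IQR = 21.10 − 30.15 = -9.05.
Upper fence = Q3 + 1.5·IQR = 41.20 + 30.15 = 71.35.
73.7 > 71.35 → outlier.
114.2 > 71.35 → outlier.
139.3 > 71.35 → outlier.
All remaining values lie within [-9.05, 71.35].

73.7, 114.2, 139.3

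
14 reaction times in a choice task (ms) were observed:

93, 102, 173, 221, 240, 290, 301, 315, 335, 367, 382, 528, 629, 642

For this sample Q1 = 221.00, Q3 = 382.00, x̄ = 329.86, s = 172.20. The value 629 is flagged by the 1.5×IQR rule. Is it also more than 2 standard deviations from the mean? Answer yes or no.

no

z = (629 − 329.86) / 172.20 = 1.74.
|z| = 1.74 ≤ 2.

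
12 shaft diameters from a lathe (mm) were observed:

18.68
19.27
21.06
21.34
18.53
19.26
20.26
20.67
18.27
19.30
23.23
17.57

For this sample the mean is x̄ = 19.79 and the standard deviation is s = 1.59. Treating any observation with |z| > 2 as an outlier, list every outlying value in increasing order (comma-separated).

23.23

Cutoffs at x̄ ± 2s: 19.79 ± 2·1.59 = [16.61, 22.97].
23.23: z = 2.16, |z| > 2 → outlier.
Every other value lies within [16.61, 22.97].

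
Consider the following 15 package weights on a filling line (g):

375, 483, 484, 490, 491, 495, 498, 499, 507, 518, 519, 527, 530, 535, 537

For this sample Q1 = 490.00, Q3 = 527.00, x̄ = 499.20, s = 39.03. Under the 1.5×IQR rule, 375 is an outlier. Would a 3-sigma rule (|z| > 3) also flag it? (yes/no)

z = (375 − 499.20) / 39.03 = -3.18.
|z| = 3.18 > 3.

yes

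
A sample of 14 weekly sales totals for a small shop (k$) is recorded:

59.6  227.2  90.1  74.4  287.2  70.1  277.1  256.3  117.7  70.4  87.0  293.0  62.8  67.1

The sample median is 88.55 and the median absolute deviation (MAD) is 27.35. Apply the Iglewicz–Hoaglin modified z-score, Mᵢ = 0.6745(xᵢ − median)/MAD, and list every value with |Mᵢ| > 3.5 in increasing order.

|Mᵢ| > 3.5 ⇔ |xᵢ − 88.55| > 3.5·27.35/0.6745 = 141.92.
So outliers lie outside [-53.37, 230.47].
256.3: M = 4.14 → outlier.
277.1: M = 4.65 → outlier.
287.2: M = 4.90 → outlier.
293.0: M = 5.04 → outlier.

256.3, 277.1, 287.2, 293.0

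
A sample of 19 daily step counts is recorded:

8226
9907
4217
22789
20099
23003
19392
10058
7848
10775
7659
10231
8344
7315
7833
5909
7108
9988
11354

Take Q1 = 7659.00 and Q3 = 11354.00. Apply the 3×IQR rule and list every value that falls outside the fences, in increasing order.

22789, 23003

IQR = Q3 − Q1 = 11354.00 − 7659.00 = 3695.00.
Lower fence = Q1 − 3·IQR = 7659.00 − 11085.00 = -3426.00.
Upper fence = Q3 + 3·IQR = 11354.00 + 11085.00 = 22439.00.
22789 > 22439.00 → outlier.
23003 > 22439.00 → outlier.
All remaining values lie within [-3426.00, 22439.00].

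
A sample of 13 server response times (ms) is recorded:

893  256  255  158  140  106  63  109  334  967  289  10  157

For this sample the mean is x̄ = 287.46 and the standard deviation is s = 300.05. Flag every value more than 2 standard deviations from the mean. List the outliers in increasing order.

893, 967

Cutoffs at x̄ ± 2s: 287.46 ± 2·300.05 = [-312.64, 887.56].
893: z = 2.02, |z| > 2 → outlier.
967: z = 2.26, |z| > 2 → outlier.
Every other value lies within [-312.64, 887.56].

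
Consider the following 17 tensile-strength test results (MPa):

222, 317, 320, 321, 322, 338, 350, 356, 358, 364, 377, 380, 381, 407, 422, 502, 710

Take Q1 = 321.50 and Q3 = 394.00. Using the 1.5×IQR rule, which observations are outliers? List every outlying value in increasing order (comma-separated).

710

IQR = Q3 − Q1 = 394.00 − 321.50 = 72.50.
Lower fence = Q1 − 1.5·IQR = 321.50 − 108.75 = 212.75.
Upper fence = Q3 + 1.5·IQR = 394.00 + 108.75 = 502.75.
710 > 502.75 → outlier.
All remaining values lie within [212.75, 502.75].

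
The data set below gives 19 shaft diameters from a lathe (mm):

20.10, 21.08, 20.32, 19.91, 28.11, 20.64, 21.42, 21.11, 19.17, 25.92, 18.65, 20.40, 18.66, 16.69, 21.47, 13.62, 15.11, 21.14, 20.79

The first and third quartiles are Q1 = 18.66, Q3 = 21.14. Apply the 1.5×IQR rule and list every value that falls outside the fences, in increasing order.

IQR = Q3 − Q1 = 21.14 − 18.66 = 2.48.
Lower fence = Q1 − 1.5·IQR = 18.66 − 3.72 = 14.94.
Upper fence = Q3 + 1.5·IQR = 21.14 + 3.72 = 24.86.
13.62 < 14.94 → outlier.
25.92 > 24.86 → outlier.
28.11 > 24.86 → outlier.
All remaining values lie within [14.94, 24.86].

13.62, 25.92, 28.11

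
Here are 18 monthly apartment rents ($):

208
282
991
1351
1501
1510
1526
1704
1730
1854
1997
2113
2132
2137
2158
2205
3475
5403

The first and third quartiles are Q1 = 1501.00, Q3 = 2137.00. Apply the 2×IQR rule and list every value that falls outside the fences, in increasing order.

208, 3475, 5403

IQR = Q3 − Q1 = 2137.00 − 1501.00 = 636.00.
Lower fence = Q1 − 2·IQR = 1501.00 − 1272.00 = 229.00.
Upper fence = Q3 + 2·IQR = 2137.00 + 1272.00 = 3409.00.
208 < 229.00 → outlier.
3475 > 3409.00 → outlier.
5403 > 3409.00 → outlier.
All remaining values lie within [229.00, 3409.00].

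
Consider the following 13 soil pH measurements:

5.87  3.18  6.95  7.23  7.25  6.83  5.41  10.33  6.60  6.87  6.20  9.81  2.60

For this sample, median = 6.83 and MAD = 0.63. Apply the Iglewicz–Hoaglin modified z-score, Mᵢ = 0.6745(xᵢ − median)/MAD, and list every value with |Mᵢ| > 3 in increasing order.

2.60, 3.18, 9.81, 10.33

|Mᵢ| > 3 ⇔ |xᵢ − 6.83| > 3·0.63/0.6745 = 2.80.
So outliers lie outside [4.03, 9.63].
2.60: M = -4.53 → outlier.
3.18: M = -3.91 → outlier.
9.81: M = 3.19 → outlier.
10.33: M = 3.75 → outlier.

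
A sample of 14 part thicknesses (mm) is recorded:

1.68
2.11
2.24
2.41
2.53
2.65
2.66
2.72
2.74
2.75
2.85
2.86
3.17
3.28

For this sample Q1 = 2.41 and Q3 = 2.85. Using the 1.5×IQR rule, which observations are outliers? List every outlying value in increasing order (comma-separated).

1.68

IQR = Q3 − Q1 = 2.85 − 2.41 = 0.44.
Lower fence = Q1 − 1.5·IQR = 2.41 − 0.66 = 1.75.
Upper fence = Q3 + 1.5·IQR = 2.85 + 0.66 = 3.51.
1.68 < 1.75 → outlier.
All remaining values lie within [1.75, 3.51].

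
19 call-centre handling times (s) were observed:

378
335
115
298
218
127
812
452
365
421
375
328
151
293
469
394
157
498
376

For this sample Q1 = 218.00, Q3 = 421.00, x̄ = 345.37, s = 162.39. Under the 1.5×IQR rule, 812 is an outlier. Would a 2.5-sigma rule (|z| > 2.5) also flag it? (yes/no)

yes

z = (812 − 345.37) / 162.39 = 2.87.
|z| = 2.87 > 2.5.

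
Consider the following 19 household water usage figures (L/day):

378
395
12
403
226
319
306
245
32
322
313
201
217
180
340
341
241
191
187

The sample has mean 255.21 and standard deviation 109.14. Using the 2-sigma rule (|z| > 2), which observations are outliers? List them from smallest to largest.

12, 32

Cutoffs at x̄ ± 2s: 255.21 ± 2·109.14 = [36.93, 473.49].
12: z = -2.23, |z| > 2 → outlier.
32: z = -2.05, |z| > 2 → outlier.
Every other value lies within [36.93, 473.49].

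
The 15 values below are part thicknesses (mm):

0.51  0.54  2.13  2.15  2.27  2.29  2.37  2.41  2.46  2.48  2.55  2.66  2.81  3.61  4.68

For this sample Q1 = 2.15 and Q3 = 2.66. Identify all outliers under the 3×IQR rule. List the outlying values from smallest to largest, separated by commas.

0.51, 0.54, 4.68

IQR = Q3 − Q1 = 2.66 − 2.15 = 0.51.
Lower fence = Q1 − 3·IQR = 2.15 − 1.53 = 0.62.
Upper fence = Q3 + 3·IQR = 2.66 + 1.53 = 4.19.
0.51 < 0.62 → outlier.
0.54 < 0.62 → outlier.
4.68 > 4.19 → outlier.
All remaining values lie within [0.62, 4.19].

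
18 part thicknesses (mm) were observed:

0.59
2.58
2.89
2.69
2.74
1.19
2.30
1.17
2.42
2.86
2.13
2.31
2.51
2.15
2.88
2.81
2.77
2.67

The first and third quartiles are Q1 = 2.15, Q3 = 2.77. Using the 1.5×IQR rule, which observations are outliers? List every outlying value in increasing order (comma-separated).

0.59, 1.17, 1.19

IQR = Q3 − Q1 = 2.77 − 2.15 = 0.62.
Lower fence = Q1 − 1.5·IQR = 2.15 − 0.93 = 1.22.
Upper fence = Q3 + 1.5·IQR = 2.77 + 0.93 = 3.70.
0.59 < 1.22 → outlier.
1.17 < 1.22 → outlier.
1.19 < 1.22 → outlier.
All remaining values lie within [1.22, 3.70].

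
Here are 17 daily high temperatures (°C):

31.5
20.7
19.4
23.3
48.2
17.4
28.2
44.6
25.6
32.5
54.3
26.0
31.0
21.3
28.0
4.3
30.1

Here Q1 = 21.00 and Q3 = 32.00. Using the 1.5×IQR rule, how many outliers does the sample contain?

IQR = 11.00; fences at 21.00 − 16.50 = 4.50 and 32.00 + 16.50 = 48.50.
Outside the cutoffs: 4.3, 54.3.

2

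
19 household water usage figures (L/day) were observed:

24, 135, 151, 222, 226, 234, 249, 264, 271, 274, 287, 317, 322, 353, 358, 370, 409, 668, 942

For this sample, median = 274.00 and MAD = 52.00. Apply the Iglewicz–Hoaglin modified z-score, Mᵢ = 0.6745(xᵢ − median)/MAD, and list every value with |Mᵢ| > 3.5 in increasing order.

668, 942

|Mᵢ| > 3.5 ⇔ |xᵢ − 274.00| > 3.5·52.00/0.6745 = 269.83.
So outliers lie outside [4.17, 543.83].
668: M = 5.11 → outlier.
942: M = 8.66 → outlier.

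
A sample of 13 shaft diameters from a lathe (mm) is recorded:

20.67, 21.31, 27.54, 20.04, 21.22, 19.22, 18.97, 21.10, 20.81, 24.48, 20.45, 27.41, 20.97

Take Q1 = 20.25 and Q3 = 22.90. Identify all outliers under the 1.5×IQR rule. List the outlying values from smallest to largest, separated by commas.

27.41, 27.54

IQR = Q3 − Q1 = 22.90 − 20.25 = 2.65.
Lower fence = Q1 − 1.5·IQR = 20.25 − 3.975 = 16.275.
Upper fence = Q3 + 1.5·IQR = 22.90 + 3.975 = 26.875.
27.41 > 26.875 → outlier.
27.54 > 26.875 → outlier.
All remaining values lie within [16.275, 26.875].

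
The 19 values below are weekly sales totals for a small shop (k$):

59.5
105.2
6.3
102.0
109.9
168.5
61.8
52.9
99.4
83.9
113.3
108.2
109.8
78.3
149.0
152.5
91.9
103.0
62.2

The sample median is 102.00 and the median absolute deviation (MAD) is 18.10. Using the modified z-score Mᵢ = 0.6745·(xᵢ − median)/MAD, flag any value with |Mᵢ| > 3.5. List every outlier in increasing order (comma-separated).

6.3

|Mᵢ| > 3.5 ⇔ |xᵢ − 102.00| > 3.5·18.10/0.6745 = 93.92.
So outliers lie outside [8.08, 195.92].
6.3: M = -3.57 → outlier.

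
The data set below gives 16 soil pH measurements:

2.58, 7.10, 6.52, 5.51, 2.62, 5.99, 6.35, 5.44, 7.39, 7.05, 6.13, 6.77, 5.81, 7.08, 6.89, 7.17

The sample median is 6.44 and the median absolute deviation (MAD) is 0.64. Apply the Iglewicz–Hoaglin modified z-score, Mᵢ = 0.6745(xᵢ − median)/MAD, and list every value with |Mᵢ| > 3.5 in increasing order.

2.58, 2.62

|Mᵢ| > 3.5 ⇔ |xᵢ − 6.44| > 3.5·0.64/0.6745 = 3.32.
So outliers lie outside [3.12, 9.76].
2.58: M = -4.07 → outlier.
2.62: M = -4.03 → outlier.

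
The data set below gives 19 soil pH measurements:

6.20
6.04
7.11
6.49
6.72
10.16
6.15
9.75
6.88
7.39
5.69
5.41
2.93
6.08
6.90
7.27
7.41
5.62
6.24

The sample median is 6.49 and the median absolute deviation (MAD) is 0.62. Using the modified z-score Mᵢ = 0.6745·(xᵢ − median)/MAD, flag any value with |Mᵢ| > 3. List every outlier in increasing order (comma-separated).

|Mᵢ| > 3 ⇔ |xᵢ − 6.49| > 3·0.62/0.6745 = 2.76.
So outliers lie outside [3.73, 9.25].
2.93: M = -3.87 → outlier.
9.75: M = 3.55 → outlier.
10.16: M = 3.99 → outlier.

2.93, 9.75, 10.16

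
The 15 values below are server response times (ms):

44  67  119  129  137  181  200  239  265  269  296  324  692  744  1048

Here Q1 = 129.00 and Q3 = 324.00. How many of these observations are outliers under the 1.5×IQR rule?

3

IQR = 195.00; fences at 129.00 − 292.50 = -163.50 and 324.00 + 292.50 = 616.50.
Outside the cutoffs: 692, 744, 1048.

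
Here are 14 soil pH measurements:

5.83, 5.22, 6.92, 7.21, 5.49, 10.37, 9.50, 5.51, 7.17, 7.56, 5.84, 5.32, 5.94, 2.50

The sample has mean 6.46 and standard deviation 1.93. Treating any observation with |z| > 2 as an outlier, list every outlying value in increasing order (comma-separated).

2.50, 10.37

Cutoffs at x̄ ± 2s: 6.46 ± 2·1.93 = [2.60, 10.32].
2.50: z = -2.05, |z| > 2 → outlier.
10.37: z = 2.03, |z| > 2 → outlier.
Every other value lies within [2.60, 10.32].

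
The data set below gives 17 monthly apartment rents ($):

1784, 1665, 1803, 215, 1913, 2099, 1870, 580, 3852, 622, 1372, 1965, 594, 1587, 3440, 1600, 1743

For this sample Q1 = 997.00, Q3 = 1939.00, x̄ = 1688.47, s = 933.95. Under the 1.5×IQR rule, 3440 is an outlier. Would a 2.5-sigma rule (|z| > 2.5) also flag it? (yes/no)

no

z = (3440 − 1688.47) / 933.95 = 1.88.
|z| = 1.88 ≤ 2.5.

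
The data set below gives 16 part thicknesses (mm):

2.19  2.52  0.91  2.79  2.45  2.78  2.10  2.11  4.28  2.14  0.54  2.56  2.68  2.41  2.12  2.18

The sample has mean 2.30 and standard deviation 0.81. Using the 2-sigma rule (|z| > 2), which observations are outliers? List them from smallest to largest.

Cutoffs at x̄ ± 2s: 2.30 ± 2·0.81 = [0.68, 3.92].
0.54: z = -2.17, |z| > 2 → outlier.
4.28: z = 2.44, |z| > 2 → outlier.
Every other value lies within [0.68, 3.92].

0.54, 4.28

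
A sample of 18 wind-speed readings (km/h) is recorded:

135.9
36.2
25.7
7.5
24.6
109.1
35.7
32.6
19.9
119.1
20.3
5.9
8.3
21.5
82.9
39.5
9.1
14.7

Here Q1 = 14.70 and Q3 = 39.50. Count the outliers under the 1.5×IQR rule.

4

IQR = 24.80; fences at 14.70 − 37.20 = -22.50 and 39.50 + 37.20 = 76.70.
Outside the cutoffs: 82.9, 109.1, 119.1, 135.9.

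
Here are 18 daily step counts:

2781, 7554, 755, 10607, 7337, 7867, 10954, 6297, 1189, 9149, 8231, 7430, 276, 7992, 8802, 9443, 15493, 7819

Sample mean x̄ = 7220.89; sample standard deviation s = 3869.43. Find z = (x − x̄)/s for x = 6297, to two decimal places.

-0.24

z = (6297 − 7220.89) / 3869.43 = -0.24.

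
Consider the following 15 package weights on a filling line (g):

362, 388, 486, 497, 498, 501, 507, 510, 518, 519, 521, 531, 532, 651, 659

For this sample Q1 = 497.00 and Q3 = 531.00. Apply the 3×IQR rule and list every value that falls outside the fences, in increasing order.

362, 388, 651, 659

IQR = Q3 − Q1 = 531.00 − 497.00 = 34.00.
Lower fence = Q1 − 3·IQR = 497.00 − 102.00 = 395.00.
Upper fence = Q3 + 3·IQR = 531.00 + 102.00 = 633.00.
362 < 395.00 → outlier.
388 < 395.00 → outlier.
651 > 633.00 → outlier.
659 > 633.00 → outlier.
All remaining values lie within [395.00, 633.00].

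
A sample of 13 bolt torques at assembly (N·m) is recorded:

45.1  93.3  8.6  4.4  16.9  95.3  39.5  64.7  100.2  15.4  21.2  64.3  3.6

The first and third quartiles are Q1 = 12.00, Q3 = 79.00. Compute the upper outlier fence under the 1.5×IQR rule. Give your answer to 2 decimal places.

IQR = Q3 − Q1 = 79.00 − 12.00 = 67.00.
Lower fence = Q1 − 1.5·IQR = 12.00 − 100.50 = -88.50.
Upper fence = Q3 + 1.5·IQR = 79.00 + 100.50 = 179.50.

179.50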